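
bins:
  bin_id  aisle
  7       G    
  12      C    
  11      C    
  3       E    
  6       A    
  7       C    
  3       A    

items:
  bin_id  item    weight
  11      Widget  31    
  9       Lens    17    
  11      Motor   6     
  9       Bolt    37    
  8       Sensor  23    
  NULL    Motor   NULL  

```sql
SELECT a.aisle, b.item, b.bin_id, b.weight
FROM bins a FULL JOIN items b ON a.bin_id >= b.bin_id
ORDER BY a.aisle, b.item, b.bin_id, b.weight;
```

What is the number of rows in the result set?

16

FULL OUTER JOIN keeps every row from both sides; unmatched rows get NULL for the other side's columns.
Matching on a.bin_id >= b.bin_id. A NULL in a compared column never satisfies the condition.
- a row (bin_id=7): no match → kept, b columns NULL.
- a row (bin_id=12): matches 5 b row(s) → 5 output row(s).
- a row (bin_id=11): matches 5 b row(s) → 5 output row(s).
- a row (bin_id=3): no match → kept, b columns NULL.
- a row (bin_id=6): no match → kept, b columns NULL.
- a row (bin_id=7): no match → kept, b columns NULL.
- a row (bin_id=3): no match → kept, b columns NULL.
- plus 1 unmatched b row(s), each kept with NULL a columns.
Total: 10 matched + 6 padded = 16 rows.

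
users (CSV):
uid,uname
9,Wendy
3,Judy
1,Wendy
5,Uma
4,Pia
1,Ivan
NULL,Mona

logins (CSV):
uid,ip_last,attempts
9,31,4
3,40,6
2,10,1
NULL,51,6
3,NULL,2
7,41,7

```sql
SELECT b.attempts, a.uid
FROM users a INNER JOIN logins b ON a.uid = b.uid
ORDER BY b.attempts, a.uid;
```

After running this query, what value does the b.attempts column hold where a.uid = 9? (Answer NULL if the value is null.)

4

INNER JOIN keeps only pairs where the ON condition holds.
Matching on a.uid = b.uid. A NULL in a compared column never satisfies the condition.
- uid=9: 1 matching b row(s), so 1 row(s) emitted.
- uid=3: 2 matching b row(s), so 2 row(s) emitted.
- uid=1: no matching b row, dropped.
- uid=5: no matching b row, dropped.
- uid=4: no matching b row, dropped.
- uid=1: no matching b row, dropped.
- uid=NULL: no matching b row, dropped.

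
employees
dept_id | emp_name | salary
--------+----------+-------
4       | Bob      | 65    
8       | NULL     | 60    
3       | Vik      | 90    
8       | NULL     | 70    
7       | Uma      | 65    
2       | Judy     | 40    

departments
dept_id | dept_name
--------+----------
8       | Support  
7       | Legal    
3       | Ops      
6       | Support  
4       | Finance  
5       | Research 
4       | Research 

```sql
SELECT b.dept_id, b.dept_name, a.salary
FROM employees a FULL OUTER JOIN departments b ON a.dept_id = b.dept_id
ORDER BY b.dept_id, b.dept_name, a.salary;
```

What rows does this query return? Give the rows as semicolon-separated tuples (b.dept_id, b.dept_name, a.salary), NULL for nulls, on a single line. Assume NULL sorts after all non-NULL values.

(3, Ops, 90); (4, Finance, 65); (4, Research, 65); (5, Research, NULL); (6, Support, NULL); (7, Legal, 65); (8, Support, 60); (8, Support, 70); (NULL, NULL, 40)

FULL OUTER JOIN keeps every row from both sides; unmatched rows get NULL for the other side's columns.
Matching on a.dept_id = b.dept_id.
- dept_id=4: 2 matching b row(s), so 2 row(s) emitted.
- dept_id=8: 1 matching b row(s), so 1 row(s) emitted.
- dept_id=3: 1 matching b row(s), so 1 row(s) emitted.
- dept_id=8: 1 matching b row(s), so 1 row(s) emitted.
- dept_id=7: 1 matching b row(s), so 1 row(s) emitted.
- dept_id=2: no b row matches, row kept with b columns NULL.
- 2 b row(s) had no a match → kept, a columns NULL.
After projecting and ordering:
b.dept_id | b.dept_name | a.salary
3 | Ops | 90
4 | Finance | 65
4 | Research | 65
5 | Research | NULL
6 | Support | NULL
7 | Legal | 65
8 | Support | 60
8 | Support | 70
NULL | NULL | 40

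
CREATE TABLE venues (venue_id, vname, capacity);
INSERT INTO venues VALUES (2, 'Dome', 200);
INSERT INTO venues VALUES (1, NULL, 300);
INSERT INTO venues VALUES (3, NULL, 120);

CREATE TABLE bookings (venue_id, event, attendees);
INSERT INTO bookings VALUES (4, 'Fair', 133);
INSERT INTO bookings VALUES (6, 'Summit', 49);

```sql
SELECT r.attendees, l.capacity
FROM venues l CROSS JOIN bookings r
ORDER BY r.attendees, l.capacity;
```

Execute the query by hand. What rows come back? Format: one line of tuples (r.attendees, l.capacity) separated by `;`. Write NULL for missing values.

(49, 120); (49, 200); (49, 300); (133, 120); (133, 200); (133, 300)

CROSS JOIN pairs every row of `venues` with every row of `bookings`: 3 × 2 = 6 rows.
After projecting and ordering:
r.attendees | l.capacity
49 | 120
49 | 200
49 | 300
133 | 120
133 | 200
133 | 300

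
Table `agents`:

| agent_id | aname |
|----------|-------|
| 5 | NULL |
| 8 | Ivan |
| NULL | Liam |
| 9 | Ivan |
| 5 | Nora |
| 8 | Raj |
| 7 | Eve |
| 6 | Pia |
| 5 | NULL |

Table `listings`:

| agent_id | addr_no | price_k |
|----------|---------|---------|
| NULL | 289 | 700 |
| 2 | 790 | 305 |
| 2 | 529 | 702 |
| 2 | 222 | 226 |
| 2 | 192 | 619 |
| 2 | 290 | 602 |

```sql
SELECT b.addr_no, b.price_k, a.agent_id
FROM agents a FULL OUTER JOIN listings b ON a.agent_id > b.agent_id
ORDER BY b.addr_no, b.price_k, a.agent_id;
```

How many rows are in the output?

42

FULL OUTER JOIN keeps every row from both sides; unmatched rows get NULL for the other side's columns.
Matching on a.agent_id > b.agent_id. A NULL in a compared column never satisfies the condition.
- a[0] agent_id=5 → 5 match(es) in b → 5 row(s).
- a[1] agent_id=8 → 5 match(es) in b → 5 row(s).
- a[2] agent_id=NULL → no match; kept with NULLs on the b side.
- a[3] agent_id=9 → 5 match(es) in b → 5 row(s).
- a[4] agent_id=5 → 5 match(es) in b → 5 row(s).
- a[5] agent_id=8 → 5 match(es) in b → 5 row(s).
- a[6] agent_id=7 → 5 match(es) in b → 5 row(s).
- a[7] agent_id=6 → 5 match(es) in b → 5 row(s).
- a[8] agent_id=5 → 5 match(es) in b → 5 row(s).
- 1 b row(s) had no a match → kept, a columns NULL.
Total: 40 matched + 2 padded = 42 rows.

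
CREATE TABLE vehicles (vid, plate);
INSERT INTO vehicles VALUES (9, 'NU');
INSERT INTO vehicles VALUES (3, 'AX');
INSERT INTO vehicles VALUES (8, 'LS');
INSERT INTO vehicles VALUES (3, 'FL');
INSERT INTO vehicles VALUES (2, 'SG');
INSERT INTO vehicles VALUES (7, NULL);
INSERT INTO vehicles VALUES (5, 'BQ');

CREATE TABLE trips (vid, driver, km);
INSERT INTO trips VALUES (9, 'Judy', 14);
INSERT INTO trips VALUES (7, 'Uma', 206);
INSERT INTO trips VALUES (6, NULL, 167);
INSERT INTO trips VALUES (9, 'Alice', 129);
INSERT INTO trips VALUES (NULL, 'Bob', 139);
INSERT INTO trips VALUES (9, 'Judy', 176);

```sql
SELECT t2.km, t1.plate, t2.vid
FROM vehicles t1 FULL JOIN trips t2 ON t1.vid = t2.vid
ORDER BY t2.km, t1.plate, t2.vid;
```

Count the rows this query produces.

11

FULL OUTER JOIN keeps every row from both sides; unmatched rows get NULL for the other side's columns.
Matching on t1.vid = t2.vid. A NULL in a compared column never satisfies the condition.
Matched pairs: 4; unmatched t1 rows kept: 5; unmatched t2 rows kept: 2.
Total: 4 matched + 7 padded = 11 rows.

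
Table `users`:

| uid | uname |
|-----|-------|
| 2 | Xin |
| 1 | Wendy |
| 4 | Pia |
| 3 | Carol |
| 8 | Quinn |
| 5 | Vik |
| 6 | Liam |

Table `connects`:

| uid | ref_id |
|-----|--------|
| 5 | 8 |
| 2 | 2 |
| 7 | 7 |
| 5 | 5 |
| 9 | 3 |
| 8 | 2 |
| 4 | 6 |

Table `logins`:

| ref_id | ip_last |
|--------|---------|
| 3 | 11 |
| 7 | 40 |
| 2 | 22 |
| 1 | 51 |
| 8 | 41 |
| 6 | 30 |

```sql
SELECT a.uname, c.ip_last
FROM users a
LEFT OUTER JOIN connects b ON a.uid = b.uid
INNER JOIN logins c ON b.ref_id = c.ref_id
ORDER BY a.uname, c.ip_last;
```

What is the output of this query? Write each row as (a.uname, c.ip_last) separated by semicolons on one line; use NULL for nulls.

Evaluate left to right. First `users a LEFT JOIN connects b` on uid: 8 row(s).
Then INNER JOIN `logins c` on ref_id: keep only rows whose b.ref_id appears in c.

(Pia, 30); (Quinn, 22); (Vik, 41); (Xin, 22)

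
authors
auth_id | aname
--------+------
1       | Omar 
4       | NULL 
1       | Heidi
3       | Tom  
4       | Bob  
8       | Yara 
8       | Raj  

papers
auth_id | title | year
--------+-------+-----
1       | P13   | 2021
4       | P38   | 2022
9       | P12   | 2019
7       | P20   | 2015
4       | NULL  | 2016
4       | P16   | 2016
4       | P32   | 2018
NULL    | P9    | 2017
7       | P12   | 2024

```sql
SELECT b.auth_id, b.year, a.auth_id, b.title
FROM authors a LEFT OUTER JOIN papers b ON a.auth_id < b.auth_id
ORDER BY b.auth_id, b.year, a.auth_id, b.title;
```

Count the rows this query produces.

29

LEFT JOIN keeps every row from `authors`; unmatched rows get NULL for `papers`'s columns.
Matching on a.auth_id < b.auth_id. A NULL in a compared column never satisfies the condition.
- a[0] auth_id=1 → 7 match(es) in b → 7 row(s).
- a[1] auth_id=4 → 3 match(es) in b → 3 row(s).
- a[2] auth_id=1 → 7 match(es) in b → 7 row(s).
- a[3] auth_id=3 → 7 match(es) in b → 7 row(s).
- a[4] auth_id=4 → 3 match(es) in b → 3 row(s).
- a[5] auth_id=8 → 1 match(es) in b → 1 row(s).
- a[6] auth_id=8 → 1 match(es) in b → 1 row(s).
Total: 29 rows.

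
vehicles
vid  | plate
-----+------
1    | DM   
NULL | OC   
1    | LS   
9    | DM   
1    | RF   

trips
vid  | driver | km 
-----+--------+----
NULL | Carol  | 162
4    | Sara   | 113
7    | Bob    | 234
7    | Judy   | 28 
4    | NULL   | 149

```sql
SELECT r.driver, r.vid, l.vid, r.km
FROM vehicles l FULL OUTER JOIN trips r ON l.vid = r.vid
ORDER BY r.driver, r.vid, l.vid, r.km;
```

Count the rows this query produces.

10

FULL OUTER JOIN keeps every row from both sides; unmatched rows get NULL for the other side's columns.
Matching on l.vid = r.vid. A NULL in a compared column never satisfies the condition.
- l row (vid=1): no match → kept, r columns NULL.
- l row (vid=NULL): no match → kept, r columns NULL.
- l row (vid=1): no match → kept, r columns NULL.
- l row (vid=9): no match → kept, r columns NULL.
- l row (vid=1): no match → kept, r columns NULL.
- plus 5 unmatched r row(s), each kept with NULL l columns.
Total: 0 matched + 10 padded = 10 rows.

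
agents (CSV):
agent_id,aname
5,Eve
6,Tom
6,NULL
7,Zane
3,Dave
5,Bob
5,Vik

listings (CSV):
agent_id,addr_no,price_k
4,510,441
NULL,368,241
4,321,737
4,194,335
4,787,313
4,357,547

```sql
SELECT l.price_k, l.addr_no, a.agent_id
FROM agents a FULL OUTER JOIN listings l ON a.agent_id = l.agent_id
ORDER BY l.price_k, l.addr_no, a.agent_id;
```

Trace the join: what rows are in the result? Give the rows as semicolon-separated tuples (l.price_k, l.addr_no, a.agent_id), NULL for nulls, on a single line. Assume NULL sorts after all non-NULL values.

(241, 368, NULL); (313, 787, NULL); (335, 194, NULL); (441, 510, NULL); (547, 357, NULL); (737, 321, NULL); (NULL, NULL, 3); (NULL, NULL, 5); (NULL, NULL, 5); (NULL, NULL, 5); (NULL, NULL, 6); (NULL, NULL, 6); (NULL, NULL, 7)

FULL OUTER JOIN keeps every row from both sides; unmatched rows get NULL for the other side's columns.
Matching on a.agent_id = l.agent_id. A NULL in a compared column never satisfies the condition.
- a[0] agent_id=5 → no match; kept with NULLs on the l side.
- a[1] agent_id=6 → no match; kept with NULLs on the l side.
- a[2] agent_id=6 → no match; kept with NULLs on the l side.
- a[3] agent_id=7 → no match; kept with NULLs on the l side.
- a[4] agent_id=3 → no match; kept with NULLs on the l side.
- a[5] agent_id=5 → no match; kept with NULLs on the l side.
- a[6] agent_id=5 → no match; kept with NULLs on the l side.
- 6 row(s) from l found no a partner → padded with NULL.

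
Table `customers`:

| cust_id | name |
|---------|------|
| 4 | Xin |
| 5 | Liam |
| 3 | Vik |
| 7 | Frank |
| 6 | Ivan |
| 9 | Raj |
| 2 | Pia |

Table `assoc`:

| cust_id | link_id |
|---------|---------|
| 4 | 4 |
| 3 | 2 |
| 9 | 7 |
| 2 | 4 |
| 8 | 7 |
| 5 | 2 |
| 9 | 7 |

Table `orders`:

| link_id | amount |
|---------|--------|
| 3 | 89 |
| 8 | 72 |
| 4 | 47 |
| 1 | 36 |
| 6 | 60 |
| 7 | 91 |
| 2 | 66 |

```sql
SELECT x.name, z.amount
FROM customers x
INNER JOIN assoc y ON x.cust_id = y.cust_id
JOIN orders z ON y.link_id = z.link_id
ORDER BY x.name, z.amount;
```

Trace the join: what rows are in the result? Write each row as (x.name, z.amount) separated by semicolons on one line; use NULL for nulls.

(Liam, 66); (Pia, 47); (Raj, 91); (Raj, 91); (Vik, 66); (Xin, 47)

Joins associate left-to-right: customers INNER JOIN assoc on cust_id gives 6 intermediate row(s).
Then INNER JOIN `orders z` on link_id: keep only rows whose y.link_id appears in z.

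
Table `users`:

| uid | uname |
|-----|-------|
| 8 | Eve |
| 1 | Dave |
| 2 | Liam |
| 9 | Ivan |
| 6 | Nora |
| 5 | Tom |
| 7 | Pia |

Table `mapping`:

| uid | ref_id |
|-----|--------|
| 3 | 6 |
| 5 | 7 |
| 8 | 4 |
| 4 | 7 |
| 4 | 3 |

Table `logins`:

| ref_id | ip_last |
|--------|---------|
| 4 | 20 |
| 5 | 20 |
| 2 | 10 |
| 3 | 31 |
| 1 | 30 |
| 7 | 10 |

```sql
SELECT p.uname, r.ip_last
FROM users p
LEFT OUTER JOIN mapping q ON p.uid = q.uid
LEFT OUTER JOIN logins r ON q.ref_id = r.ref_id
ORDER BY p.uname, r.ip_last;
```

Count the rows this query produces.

Step 1 — p LEFT JOIN q on uid → 7 row(s).
Then LEFT JOIN `logins r` on ref_id: each of those 7 rows is kept; rows whose q.ref_id has no match in r get NULL for r's columns.
Result: 7 row(s).

7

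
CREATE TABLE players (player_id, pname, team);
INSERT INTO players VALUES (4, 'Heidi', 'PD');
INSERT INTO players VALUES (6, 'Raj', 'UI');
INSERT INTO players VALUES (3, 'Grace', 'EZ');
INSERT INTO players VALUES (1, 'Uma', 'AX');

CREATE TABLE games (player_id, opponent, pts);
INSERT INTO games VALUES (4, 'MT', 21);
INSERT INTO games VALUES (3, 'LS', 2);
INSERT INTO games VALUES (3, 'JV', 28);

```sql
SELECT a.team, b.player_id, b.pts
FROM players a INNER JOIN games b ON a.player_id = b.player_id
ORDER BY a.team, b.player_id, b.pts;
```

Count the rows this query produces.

INNER JOIN keeps only pairs where the ON condition holds.
Matching on a.player_id = b.player_id.
- player_id=4: 1 matching b row(s), so 1 row(s) emitted.
- player_id=6: no matching b row, dropped.
- player_id=3: 2 matching b row(s), so 2 row(s) emitted.
- player_id=1: no matching b row, dropped.
Total: 3 rows.

3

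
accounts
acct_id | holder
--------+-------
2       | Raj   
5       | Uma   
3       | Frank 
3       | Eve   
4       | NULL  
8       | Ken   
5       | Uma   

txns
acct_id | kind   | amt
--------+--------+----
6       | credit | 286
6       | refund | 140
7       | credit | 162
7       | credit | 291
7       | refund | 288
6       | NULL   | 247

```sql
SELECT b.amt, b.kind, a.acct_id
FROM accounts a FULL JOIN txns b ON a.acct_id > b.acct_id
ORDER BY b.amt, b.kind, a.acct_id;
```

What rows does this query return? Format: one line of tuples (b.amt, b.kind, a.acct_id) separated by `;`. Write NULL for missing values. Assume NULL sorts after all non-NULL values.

FULL OUTER JOIN keeps every row from both sides; unmatched rows get NULL for the other side's columns.
Matching on a.acct_id > b.acct_id.
- a row (acct_id=2): no match → kept, b columns NULL.
- a row (acct_id=5): no match → kept, b columns NULL.
- a row (acct_id=3): no match → kept, b columns NULL.
- a row (acct_id=3): no match → kept, b columns NULL.
- a row (acct_id=4): no match → kept, b columns NULL.
- a row (acct_id=8): matches 6 b row(s) → 6 output row(s).
- a row (acct_id=5): no match → kept, b columns NULL.

(140, refund, 8); (162, credit, 8); (247, NULL, 8); (286, credit, 8); (288, refund, 8); (291, credit, 8); (NULL, NULL, 2); (NULL, NULL, 3); (NULL, NULL, 3); (NULL, NULL, 4); (NULL, NULL, 5); (NULL, NULL, 5)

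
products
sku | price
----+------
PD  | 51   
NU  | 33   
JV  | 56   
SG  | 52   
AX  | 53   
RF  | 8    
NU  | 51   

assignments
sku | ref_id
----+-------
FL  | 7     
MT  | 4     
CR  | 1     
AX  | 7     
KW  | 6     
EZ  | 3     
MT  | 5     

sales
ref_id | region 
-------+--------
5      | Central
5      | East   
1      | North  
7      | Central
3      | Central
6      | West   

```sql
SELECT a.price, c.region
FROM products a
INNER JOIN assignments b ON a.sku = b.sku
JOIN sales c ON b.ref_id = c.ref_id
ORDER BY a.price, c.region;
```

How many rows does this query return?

Step 1 — a INNER JOIN b on sku → 1 row(s).
Then INNER JOIN `sales c` on ref_id: keep only rows whose b.ref_id appears in c.
Result: 1 row(s).

1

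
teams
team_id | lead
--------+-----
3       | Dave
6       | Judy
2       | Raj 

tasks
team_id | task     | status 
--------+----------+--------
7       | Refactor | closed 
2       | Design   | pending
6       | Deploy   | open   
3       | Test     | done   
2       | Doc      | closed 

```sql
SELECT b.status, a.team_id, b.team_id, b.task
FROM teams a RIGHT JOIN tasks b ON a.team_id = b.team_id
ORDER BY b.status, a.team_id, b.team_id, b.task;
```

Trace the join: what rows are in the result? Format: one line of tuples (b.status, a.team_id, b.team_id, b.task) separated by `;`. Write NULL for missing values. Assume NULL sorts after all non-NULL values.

RIGHT JOIN keeps every row from `tasks`; unmatched rows get NULL for `teams`'s columns.
Matching on a.team_id = b.team_id.
- a[0] team_id=3 → 1 match(es) in b → 1 row(s).
- a[1] team_id=6 → 1 match(es) in b → 1 row(s).
- a[2] team_id=2 → 2 match(es) in b → 2 row(s).
- 1 b row(s) had no a match → kept, a columns NULL.
After projecting and ordering:
b.status | a.team_id | b.team_id | b.task
closed | 2 | 2 | Doc
closed | NULL | 7 | Refactor
done | 3 | 3 | Test
open | 6 | 6 | Deploy
pending | 2 | 2 | Design

(closed, 2, 2, Doc); (closed, NULL, 7, Refactor); (done, 3, 3, Test); (open, 6, 6, Deploy); (pending, 2, 2, Design)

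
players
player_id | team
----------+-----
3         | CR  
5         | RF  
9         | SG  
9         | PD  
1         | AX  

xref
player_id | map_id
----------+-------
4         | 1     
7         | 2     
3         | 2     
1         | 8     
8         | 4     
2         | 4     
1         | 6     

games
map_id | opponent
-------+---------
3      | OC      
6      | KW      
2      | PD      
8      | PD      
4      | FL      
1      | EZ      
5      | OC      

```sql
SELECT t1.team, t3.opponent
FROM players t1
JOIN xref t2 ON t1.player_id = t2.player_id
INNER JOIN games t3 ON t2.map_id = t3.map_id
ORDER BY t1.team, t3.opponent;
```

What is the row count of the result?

Step 1 — t1 INNER JOIN t2 on player_id → 3 row(s).
Then INNER JOIN `games t3` on map_id: keep only rows whose t2.map_id appears in t3.
Result: 3 row(s).

3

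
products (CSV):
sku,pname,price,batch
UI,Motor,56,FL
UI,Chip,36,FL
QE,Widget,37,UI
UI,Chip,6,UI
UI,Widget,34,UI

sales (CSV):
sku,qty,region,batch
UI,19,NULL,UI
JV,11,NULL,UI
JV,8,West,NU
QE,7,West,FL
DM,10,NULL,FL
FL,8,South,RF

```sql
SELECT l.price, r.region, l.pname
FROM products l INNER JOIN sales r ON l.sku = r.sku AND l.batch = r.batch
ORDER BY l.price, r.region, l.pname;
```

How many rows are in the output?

2

INNER JOIN keeps only pairs where the ON condition holds.
Matching on l.sku = r.sku AND l.batch = r.batch.
Matched pairs: 2.
Total: 2 rows.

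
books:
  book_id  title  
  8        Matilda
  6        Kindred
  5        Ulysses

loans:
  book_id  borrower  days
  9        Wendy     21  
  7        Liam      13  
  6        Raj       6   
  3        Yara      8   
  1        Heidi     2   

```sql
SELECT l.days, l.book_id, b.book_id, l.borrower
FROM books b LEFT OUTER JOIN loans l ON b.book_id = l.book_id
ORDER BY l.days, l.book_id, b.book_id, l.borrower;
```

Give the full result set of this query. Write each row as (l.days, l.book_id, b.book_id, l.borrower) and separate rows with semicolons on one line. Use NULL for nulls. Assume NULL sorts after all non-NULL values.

(6, 6, 6, Raj); (NULL, NULL, 5, NULL); (NULL, NULL, 8, NULL)

LEFT JOIN keeps every row from `books`; unmatched rows get NULL for `loans`'s columns.
Matching on b.book_id = l.book_id.
Matched pairs: 1; unmatched b rows kept: 2.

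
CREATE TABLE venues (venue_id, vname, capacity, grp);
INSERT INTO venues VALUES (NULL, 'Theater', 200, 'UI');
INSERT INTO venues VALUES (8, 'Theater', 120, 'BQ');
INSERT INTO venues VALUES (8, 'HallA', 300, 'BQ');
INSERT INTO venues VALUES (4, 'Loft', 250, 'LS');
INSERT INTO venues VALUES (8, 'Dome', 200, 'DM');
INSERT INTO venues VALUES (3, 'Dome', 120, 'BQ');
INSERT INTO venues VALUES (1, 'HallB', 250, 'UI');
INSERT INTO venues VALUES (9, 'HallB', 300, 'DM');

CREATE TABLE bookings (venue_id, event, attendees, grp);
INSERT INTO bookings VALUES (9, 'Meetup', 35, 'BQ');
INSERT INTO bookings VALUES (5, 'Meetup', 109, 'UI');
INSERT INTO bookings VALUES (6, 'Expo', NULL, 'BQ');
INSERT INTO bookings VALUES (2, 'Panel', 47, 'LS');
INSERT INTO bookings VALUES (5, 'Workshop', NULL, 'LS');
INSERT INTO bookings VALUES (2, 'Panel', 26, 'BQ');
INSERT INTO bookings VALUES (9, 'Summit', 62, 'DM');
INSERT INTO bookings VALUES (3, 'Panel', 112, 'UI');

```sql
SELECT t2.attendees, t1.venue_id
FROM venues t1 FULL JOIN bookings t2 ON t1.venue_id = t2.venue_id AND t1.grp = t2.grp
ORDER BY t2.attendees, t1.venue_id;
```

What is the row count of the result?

15

FULL OUTER JOIN keeps every row from both sides; unmatched rows get NULL for the other side's columns.
Matching on t1.venue_id = t2.venue_id AND t1.grp = t2.grp. A NULL in a compared column never satisfies the condition.
Matched pairs: 1; unmatched t1 rows kept: 7; unmatched t2 rows kept: 7.
Total: 1 matched + 14 padded = 15 rows.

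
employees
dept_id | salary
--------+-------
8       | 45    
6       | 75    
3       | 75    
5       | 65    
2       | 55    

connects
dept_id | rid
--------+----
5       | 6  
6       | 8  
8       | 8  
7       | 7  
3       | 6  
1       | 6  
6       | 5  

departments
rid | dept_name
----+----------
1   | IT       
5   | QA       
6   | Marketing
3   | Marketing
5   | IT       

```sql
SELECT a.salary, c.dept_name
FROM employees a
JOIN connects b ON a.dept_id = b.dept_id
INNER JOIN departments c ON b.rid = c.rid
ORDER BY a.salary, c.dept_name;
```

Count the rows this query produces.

Step 1 — a INNER JOIN b on dept_id → 5 row(s).
Then INNER JOIN `departments c` on rid: keep only rows whose b.rid appears in c.
Result: 4 row(s).

4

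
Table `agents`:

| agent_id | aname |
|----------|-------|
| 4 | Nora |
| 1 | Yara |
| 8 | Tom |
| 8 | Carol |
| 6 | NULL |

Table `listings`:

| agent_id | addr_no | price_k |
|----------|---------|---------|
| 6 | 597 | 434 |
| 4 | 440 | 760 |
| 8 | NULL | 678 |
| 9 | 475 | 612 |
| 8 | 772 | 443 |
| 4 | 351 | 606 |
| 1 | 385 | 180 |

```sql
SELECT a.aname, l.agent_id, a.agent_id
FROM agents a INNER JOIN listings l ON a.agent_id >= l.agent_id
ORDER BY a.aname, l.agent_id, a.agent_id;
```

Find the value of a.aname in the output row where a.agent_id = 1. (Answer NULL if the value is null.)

Yara

INNER JOIN keeps only pairs where the ON condition holds.
Matching on a.agent_id >= l.agent_id.
- a[0] agent_id=4 → 3 match(es) in l → 3 row(s).
- a[1] agent_id=1 → 1 match(es) in l → 1 row(s).
- a[2] agent_id=8 → 6 match(es) in l → 6 row(s).
- a[3] agent_id=8 → 6 match(es) in l → 6 row(s).
- a[4] agent_id=6 → 4 match(es) in l → 4 row(s).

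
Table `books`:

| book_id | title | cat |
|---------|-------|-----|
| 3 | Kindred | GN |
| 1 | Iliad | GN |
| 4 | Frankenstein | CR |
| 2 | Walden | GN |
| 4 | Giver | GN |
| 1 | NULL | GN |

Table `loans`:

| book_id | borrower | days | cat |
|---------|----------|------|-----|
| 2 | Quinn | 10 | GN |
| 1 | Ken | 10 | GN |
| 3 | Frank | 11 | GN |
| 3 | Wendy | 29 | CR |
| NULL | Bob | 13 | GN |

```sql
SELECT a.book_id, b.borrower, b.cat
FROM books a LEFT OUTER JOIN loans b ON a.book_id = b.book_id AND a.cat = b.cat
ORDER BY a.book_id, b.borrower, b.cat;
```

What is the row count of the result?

6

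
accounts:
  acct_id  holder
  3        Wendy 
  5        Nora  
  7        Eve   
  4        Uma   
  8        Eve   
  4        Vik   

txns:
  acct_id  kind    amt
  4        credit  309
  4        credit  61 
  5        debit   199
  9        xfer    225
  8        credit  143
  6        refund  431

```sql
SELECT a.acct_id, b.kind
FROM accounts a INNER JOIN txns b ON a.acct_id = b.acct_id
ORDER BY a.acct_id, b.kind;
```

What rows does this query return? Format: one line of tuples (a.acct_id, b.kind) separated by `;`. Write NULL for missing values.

INNER JOIN keeps only pairs where the ON condition holds.
Matching on a.acct_id = b.acct_id.
- a row (acct_id=3): no match → dropped.
- a row (acct_id=5): matches 1 b row(s) → 1 output row(s).
- a row (acct_id=7): no match → dropped.
- a row (acct_id=4): matches 2 b row(s) → 2 output row(s).
- a row (acct_id=8): matches 1 b row(s) → 1 output row(s).
- a row (acct_id=4): matches 2 b row(s) → 2 output row(s).
After projecting and ordering:
a.acct_id | b.kind
4 | credit
4 | credit
4 | credit
4 | credit
5 | debit
8 | credit

(4, credit); (4, credit); (4, credit); (4, credit); (5, debit); (8, credit)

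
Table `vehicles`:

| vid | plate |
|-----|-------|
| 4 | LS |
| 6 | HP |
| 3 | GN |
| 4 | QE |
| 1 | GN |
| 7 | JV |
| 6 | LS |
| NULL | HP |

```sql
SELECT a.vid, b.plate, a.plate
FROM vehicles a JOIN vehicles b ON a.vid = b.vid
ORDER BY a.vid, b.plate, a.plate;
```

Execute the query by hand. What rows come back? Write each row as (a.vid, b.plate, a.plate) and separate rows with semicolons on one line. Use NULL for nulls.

(1, GN, GN); (3, GN, GN); (4, LS, LS); (4, LS, QE); (4, QE, LS); (4, QE, QE); (6, HP, HP); (6, HP, LS); (6, LS, HP); (6, LS, LS); (7, JV, JV)

INNER JOIN keeps only pairs where the ON condition holds.
Matching on a.vid = b.vid. A NULL in a compared column never satisfies the condition.
Matched pairs: 11.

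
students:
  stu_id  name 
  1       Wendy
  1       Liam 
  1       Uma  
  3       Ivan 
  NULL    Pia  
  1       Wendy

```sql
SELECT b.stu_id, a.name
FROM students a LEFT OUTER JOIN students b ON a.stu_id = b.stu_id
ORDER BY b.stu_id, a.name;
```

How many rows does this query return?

18

LEFT JOIN keeps every row from `students a`; unmatched rows get NULL for `students b`'s columns.
Matching on a.stu_id = b.stu_id. A NULL in a compared column never satisfies the condition.
- a (stu_id=1) pairs with 4 row(s) of b.
- a (stu_id=1) pairs with 4 row(s) of b.
- a (stu_id=1) pairs with 4 row(s) of b.
- a (stu_id=3) pairs with 1 row(s) of b.
- a (stu_id=NULL) has no partner → padded with NULL.
- a (stu_id=1) pairs with 4 row(s) of b.
Total: 17 matched + 1 padded = 18 rows.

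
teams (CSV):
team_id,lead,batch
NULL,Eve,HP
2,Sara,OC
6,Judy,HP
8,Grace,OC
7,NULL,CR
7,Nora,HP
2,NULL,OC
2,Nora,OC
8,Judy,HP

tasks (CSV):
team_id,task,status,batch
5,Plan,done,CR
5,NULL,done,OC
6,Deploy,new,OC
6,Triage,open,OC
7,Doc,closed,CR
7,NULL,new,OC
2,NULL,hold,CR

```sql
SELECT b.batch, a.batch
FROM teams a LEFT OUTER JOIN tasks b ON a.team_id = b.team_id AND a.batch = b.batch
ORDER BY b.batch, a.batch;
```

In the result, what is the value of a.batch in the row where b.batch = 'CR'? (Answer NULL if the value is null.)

CR

LEFT JOIN keeps every row from `teams`; unmatched rows get NULL for `tasks`'s columns.
Matching on a.team_id = b.team_id AND a.batch = b.batch. A NULL in a compared column never satisfies the condition.
Matched pairs: 1; unmatched a rows kept: 8.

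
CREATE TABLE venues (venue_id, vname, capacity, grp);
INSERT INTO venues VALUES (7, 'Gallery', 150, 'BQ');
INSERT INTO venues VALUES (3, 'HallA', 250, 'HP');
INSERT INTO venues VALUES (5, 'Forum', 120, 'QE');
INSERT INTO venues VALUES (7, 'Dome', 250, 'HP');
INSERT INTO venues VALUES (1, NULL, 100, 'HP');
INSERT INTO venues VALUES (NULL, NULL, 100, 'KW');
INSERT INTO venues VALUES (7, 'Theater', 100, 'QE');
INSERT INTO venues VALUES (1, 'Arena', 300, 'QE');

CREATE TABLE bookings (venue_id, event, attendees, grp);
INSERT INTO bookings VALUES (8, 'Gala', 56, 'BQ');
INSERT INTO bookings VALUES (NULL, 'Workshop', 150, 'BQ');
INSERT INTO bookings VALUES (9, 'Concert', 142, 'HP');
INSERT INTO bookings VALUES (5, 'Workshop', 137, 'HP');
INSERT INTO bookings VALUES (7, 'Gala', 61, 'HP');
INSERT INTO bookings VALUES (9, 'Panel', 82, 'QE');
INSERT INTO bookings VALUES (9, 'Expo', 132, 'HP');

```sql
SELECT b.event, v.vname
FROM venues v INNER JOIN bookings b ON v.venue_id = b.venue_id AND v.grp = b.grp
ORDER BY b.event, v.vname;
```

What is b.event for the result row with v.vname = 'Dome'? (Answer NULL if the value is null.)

Gala

INNER JOIN keeps only pairs where the ON condition holds.
Matching on v.venue_id = b.venue_id AND v.grp = b.grp. A NULL in a compared column never satisfies the condition.
- v row (venue_id=7, grp=BQ): no match → dropped.
- v row (venue_id=3, grp=HP): no match → dropped.
- v row (venue_id=5, grp=QE): no match → dropped.
- v row (venue_id=7, grp=HP): matches 1 b row(s) → 1 output row(s).
- v row (venue_id=1, grp=HP): no match → dropped.
- v row (venue_id=NULL, grp=KW): no match → dropped.
- v row (venue_id=7, grp=QE): no match → dropped.
- v row (venue_id=1, grp=QE): no match → dropped.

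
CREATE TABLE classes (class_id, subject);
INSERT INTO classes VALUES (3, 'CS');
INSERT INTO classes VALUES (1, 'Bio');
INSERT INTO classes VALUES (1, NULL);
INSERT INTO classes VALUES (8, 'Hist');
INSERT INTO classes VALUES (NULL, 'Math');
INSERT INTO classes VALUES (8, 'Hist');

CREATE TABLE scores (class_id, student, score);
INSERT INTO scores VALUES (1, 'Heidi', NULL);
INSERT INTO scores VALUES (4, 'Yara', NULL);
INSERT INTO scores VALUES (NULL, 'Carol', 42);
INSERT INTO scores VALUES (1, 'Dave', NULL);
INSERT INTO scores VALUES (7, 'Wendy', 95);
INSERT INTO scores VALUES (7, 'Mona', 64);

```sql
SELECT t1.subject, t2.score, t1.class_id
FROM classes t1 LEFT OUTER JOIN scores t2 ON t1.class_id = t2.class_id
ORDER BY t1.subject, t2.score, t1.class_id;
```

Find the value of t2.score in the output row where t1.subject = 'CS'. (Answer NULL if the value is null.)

NULL

LEFT JOIN keeps every row from `classes`; unmatched rows get NULL for `scores`'s columns.
Matching on t1.class_id = t2.class_id. A NULL in a compared column never satisfies the condition.
- t1 (class_id=3) has no partner → padded with NULL.
- t1 (class_id=1) pairs with 2 row(s) of t2.
- t1 (class_id=1) pairs with 2 row(s) of t2.
- t1 (class_id=8) has no partner → padded with NULL.
- t1 (class_id=NULL) has no partner → padded with NULL.
- t1 (class_id=8) has no partner → padded with NULL.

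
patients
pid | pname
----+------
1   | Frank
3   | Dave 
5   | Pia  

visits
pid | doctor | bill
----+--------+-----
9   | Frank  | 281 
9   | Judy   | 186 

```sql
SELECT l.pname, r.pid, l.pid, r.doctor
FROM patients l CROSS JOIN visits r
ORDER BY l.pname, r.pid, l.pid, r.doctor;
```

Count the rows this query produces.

CROSS JOIN pairs every row of `patients` with every row of `visits`: 3 × 2 = 6 rows.

6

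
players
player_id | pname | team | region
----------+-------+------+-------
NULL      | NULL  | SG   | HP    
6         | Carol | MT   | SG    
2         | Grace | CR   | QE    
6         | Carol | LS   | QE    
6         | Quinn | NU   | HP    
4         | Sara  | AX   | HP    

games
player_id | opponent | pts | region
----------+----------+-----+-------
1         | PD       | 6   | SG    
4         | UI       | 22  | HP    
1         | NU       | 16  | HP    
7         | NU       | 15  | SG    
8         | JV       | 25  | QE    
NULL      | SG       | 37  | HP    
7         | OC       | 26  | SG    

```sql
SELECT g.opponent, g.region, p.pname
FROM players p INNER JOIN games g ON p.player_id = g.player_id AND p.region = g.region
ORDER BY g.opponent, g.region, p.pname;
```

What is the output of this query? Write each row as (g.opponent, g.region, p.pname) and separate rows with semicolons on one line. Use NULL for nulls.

(UI, HP, Sara)

INNER JOIN keeps only pairs where the ON condition holds.
Matching on p.player_id = g.player_id AND p.region = g.region. A NULL in a compared column never satisfies the condition.
Matched pairs: 1.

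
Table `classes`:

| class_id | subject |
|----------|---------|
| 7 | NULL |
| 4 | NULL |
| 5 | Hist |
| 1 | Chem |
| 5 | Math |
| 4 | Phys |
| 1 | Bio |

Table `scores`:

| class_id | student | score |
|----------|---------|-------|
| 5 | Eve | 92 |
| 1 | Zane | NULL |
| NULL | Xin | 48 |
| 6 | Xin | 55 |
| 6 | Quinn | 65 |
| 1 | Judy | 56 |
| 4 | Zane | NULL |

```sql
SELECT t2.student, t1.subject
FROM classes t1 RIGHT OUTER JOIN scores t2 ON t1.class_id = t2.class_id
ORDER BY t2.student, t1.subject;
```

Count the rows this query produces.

11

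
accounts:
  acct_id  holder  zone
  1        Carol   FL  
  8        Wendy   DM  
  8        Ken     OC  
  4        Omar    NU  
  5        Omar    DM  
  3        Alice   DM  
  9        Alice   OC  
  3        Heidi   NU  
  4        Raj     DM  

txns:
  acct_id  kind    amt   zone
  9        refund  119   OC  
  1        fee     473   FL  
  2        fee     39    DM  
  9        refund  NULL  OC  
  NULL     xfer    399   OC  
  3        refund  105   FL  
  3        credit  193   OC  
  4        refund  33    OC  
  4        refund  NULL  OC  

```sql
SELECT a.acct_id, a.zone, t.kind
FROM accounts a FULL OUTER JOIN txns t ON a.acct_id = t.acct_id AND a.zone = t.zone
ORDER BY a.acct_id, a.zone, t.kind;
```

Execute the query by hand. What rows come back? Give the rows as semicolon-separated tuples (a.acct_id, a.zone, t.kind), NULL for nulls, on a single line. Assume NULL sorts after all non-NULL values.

(1, FL, fee); (3, DM, NULL); (3, NU, NULL); (4, DM, NULL); (4, NU, NULL); (5, DM, NULL); (8, DM, NULL); (8, OC, NULL); (9, OC, refund); (9, OC, refund); (NULL, NULL, credit); (NULL, NULL, fee); (NULL, NULL, refund); (NULL, NULL, refund); (NULL, NULL, refund); (NULL, NULL, xfer)

FULL OUTER JOIN keeps every row from both sides; unmatched rows get NULL for the other side's columns.
Matching on a.acct_id = t.acct_id AND a.zone = t.zone. A NULL in a compared column never satisfies the condition.
- a row (acct_id=1, zone=FL): matches 1 t row(s) → 1 output row(s).
- a row (acct_id=8, zone=DM): no match → kept, t columns NULL.
- a row (acct_id=8, zone=OC): no match → kept, t columns NULL.
- a row (acct_id=4, zone=NU): no match → kept, t columns NULL.
- a row (acct_id=5, zone=DM): no match → kept, t columns NULL.
- a row (acct_id=3, zone=DM): no match → kept, t columns NULL.
- a row (acct_id=9, zone=OC): matches 2 t row(s) → 2 output row(s).
- a row (acct_id=3, zone=NU): no match → kept, t columns NULL.
- a row (acct_id=4, zone=DM): no match → kept, t columns NULL.
- 6 row(s) from t found no a partner → padded with NULL.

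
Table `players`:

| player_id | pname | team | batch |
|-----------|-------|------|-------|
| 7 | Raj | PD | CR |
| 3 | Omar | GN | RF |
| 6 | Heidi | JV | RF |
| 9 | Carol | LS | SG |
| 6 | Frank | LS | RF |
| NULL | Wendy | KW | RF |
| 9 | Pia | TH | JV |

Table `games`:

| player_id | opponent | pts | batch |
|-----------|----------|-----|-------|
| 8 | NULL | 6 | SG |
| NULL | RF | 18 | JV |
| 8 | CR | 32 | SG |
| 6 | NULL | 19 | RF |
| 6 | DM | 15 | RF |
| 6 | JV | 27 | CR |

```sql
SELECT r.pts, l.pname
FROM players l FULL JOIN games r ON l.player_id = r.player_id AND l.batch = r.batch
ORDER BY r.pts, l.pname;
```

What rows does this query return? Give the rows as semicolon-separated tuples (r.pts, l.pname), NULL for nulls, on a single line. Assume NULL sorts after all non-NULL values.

(6, NULL); (15, Frank); (15, Heidi); (18, NULL); (19, Frank); (19, Heidi); (27, NULL); (32, NULL); (NULL, Carol); (NULL, Omar); (NULL, Pia); (NULL, Raj); (NULL, Wendy)

FULL OUTER JOIN keeps every row from both sides; unmatched rows get NULL for the other side's columns.
Matching on l.player_id = r.player_id AND l.batch = r.batch. A NULL in a compared column never satisfies the condition.
- player_id=7, batch=CR: no r row matches, row kept with r columns NULL.
- player_id=3, batch=RF: no r row matches, row kept with r columns NULL.
- player_id=6, batch=RF: 2 matching r row(s), so 2 row(s) emitted.
- player_id=9, batch=SG: no r row matches, row kept with r columns NULL.
- player_id=6, batch=RF: 2 matching r row(s), so 2 row(s) emitted.
- player_id=NULL, batch=RF: no r row matches, row kept with r columns NULL.
- player_id=9, batch=JV: no r row matches, row kept with r columns NULL.
- 4 row(s) from r found no l partner → padded with NULL.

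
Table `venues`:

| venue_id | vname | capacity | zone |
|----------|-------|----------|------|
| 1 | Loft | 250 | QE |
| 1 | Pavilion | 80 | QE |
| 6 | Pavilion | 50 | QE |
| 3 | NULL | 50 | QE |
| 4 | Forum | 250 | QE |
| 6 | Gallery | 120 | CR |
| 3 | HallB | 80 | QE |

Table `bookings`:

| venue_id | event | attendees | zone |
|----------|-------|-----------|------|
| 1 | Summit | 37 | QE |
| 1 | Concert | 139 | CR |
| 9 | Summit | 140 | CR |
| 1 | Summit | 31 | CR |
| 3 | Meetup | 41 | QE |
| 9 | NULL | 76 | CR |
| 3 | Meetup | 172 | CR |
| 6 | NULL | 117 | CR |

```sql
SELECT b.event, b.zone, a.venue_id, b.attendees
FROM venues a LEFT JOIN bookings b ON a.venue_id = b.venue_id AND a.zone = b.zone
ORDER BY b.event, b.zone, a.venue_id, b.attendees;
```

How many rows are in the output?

7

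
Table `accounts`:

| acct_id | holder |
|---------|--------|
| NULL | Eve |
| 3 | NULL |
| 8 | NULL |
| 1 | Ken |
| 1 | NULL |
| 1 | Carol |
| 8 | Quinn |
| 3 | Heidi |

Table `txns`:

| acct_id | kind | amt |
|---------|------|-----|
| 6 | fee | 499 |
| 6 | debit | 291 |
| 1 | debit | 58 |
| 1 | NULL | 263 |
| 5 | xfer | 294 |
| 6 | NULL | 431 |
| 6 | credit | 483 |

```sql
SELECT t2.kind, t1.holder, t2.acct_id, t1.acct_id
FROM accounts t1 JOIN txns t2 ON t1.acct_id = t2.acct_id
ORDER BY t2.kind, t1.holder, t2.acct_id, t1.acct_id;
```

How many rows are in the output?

6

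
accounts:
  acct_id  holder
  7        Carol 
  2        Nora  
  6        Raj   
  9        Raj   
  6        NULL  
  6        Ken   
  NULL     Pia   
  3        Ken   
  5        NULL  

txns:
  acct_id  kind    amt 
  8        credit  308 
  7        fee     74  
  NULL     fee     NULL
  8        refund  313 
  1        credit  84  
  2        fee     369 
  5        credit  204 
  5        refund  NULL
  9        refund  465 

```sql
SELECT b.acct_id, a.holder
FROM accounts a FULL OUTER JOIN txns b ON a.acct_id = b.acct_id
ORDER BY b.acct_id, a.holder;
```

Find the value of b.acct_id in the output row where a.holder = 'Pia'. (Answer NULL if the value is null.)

NULL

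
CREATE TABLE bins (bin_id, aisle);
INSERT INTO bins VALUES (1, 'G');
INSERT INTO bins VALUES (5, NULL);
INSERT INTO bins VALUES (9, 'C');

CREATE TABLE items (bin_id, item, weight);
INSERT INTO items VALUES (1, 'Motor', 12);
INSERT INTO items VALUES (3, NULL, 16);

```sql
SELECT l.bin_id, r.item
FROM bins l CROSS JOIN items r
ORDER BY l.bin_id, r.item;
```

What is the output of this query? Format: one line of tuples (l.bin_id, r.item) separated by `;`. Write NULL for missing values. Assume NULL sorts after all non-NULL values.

(1, Motor); (1, NULL); (5, Motor); (5, NULL); (9, Motor); (9, NULL)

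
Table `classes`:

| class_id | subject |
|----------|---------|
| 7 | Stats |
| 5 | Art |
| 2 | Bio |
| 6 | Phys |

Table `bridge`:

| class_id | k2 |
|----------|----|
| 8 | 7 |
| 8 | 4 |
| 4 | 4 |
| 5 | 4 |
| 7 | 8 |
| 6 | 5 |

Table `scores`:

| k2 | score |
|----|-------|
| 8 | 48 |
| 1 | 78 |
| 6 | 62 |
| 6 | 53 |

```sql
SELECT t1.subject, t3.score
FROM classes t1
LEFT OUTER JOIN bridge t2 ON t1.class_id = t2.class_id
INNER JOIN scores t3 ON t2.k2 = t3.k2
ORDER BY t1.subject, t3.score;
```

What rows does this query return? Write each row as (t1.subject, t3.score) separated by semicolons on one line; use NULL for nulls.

Joins associate left-to-right: classes LEFT JOIN bridge on class_id gives 4 intermediate row(s).
Then INNER JOIN `scores t3` on k2: keep only rows whose t2.k2 appears in t3.

(Stats, 48)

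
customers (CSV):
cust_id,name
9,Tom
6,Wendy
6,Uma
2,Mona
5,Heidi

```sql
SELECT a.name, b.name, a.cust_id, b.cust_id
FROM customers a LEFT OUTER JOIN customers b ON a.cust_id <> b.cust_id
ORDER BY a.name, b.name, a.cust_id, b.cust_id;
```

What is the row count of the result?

18

LEFT JOIN keeps every row from `customers a`; unmatched rows get NULL for `customers b`'s columns.
Matching on a.cust_id <> b.cust_id.
- a[0] cust_id=9 → 4 match(es) in b → 4 row(s).
- a[1] cust_id=6 → 3 match(es) in b → 3 row(s).
- a[2] cust_id=6 → 3 match(es) in b → 3 row(s).
- a[3] cust_id=2 → 4 match(es) in b → 4 row(s).
- a[4] cust_id=5 → 4 match(es) in b → 4 row(s).
Total: 18 rows.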